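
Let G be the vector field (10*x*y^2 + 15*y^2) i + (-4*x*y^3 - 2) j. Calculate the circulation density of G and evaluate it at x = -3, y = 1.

∂G₂/∂x = -4*y^3
∂G₁/∂y = 20*x*y + 30*y
Scalar curl = -20*x*y - 4*y^3 - 30*y
At (-3, 1): 26.

26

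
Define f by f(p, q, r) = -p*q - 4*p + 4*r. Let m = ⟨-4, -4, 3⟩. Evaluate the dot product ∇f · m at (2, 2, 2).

∂f/∂p = -q - 4
∂f/∂q = -p
∂f/∂r = 4
∇f at (2, 2, 2) = (-6, -2, 4)
∇f · m = (-6)(-4) + (-2)(-4) + (4)(3) = 44

44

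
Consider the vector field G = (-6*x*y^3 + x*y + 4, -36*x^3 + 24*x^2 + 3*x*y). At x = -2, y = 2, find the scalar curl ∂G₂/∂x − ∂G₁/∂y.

-664

∂G₂/∂x = -108*x^2 + 48*x + 3*y
∂G₁/∂y = -18*x*y^2 + x
Scalar curl = -108*x^2 + 18*x*y^2 + 47*x + 3*y
At (-2, 2): -664.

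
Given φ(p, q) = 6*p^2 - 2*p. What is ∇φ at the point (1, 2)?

(10, 0)

∂φ/∂p = 12*p - 2
∂φ/∂q = 0
∇φ = (12*p - 2, 0)
At (1, 2): (10, 0).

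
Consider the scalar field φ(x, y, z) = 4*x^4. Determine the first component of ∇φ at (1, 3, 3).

16

(∇φ)_1 = ∂φ/∂x = 16*x^3
At (1, 3, 3): 16.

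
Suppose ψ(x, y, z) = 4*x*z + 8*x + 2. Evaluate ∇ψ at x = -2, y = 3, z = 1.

(12, 0, -8)

∂ψ/∂x = 4*z + 8
∂ψ/∂y = 0
∂ψ/∂z = 4*x
∇ψ = (4*z + 8, 0, 4*x)
At (-2, 3, 1): (12, 0, -8).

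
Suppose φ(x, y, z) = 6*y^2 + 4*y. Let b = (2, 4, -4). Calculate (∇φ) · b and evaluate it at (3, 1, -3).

∂φ/∂x = 0
∂φ/∂y = 12*y + 4
∂φ/∂z = 0
∇φ at (3, 1, -3) = (0, 16, 0)
∇φ · b = (0)(2) + (16)(4) + (0)(-4) = 64

64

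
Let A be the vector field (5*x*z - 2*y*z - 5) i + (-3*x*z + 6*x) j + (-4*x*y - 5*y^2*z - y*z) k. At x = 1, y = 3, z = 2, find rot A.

(-63, 11, 4)

(∇×A)₁ = ∂A₃/∂y − ∂A₂/∂z = -x - 10*y*z - z
(∇×A)₂ = ∂A₁/∂z − ∂A₃/∂x = 5*x + 2*y
(∇×A)₃ = ∂A₂/∂x − ∂A₁/∂y = -z + 6
∇×A = (-x - 10*y*z - z, 5*x + 2*y, -z + 6)
At (1, 3, 2): (-63, 11, 4).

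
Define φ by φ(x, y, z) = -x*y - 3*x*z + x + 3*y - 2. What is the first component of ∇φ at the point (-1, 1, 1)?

-3

(∇φ)_1 = ∂φ/∂x = -y - 3*z + 1
At (-1, 1, 1): -3.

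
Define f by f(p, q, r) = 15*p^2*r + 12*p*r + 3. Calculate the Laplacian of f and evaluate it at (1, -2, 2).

60

∂²f/∂p² = 30*r
∂²f/∂q² = 0
∂²f/∂r² = 0
∇²f = 30*r
At (1, -2, 2): 60.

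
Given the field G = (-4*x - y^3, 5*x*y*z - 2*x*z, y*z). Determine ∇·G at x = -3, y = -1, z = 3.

-50

∂G₁/∂x = -4
∂G₂/∂y = 5*x*z
∂G₃/∂z = y
∇·G = 5*x*z + y - 4
At (-3, -1, 3): -50.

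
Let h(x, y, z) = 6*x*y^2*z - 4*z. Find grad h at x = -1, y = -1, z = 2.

∂h/∂x = 6*y^2*z
∂h/∂y = 12*x*y*z
∂h/∂z = 6*x*y^2 - 4
∇h = (6*y^2*z, 12*x*y*z, 6*x*y^2 - 4)
At (-1, -1, 2): (12, 24, -10).

(12, 24, -10)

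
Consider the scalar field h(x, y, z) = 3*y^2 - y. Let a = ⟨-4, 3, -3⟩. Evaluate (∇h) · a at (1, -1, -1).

∂h/∂x = 0
∂h/∂y = 6*y - 1
∂h/∂z = 0
∇h at (1, -1, -1) = (0, -7, 0)
∇h · a = (0)(-4) + (-7)(3) + (0)(-3) = -21

-21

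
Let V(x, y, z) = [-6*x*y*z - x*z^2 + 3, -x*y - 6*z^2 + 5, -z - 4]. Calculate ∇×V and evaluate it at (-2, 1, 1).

(∇×V)₁ = ∂V₃/∂y − ∂V₂/∂z = 12*z
(∇×V)₂ = ∂V₁/∂z − ∂V₃/∂x = -6*x*y - 2*x*z
(∇×V)₃ = ∂V₂/∂x − ∂V₁/∂y = 6*x*z - y
∇×V = (12*z, -6*x*y - 2*x*z, 6*x*z - y)
At (-2, 1, 1): (12, 16, -13).

(12, 16, -13)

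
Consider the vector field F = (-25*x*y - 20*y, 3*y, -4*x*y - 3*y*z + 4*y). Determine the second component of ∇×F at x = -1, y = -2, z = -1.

-8

(∇×F)_2 = ∂F₁/∂z − ∂F₃/∂x
= 0 − (-4*y)
= 4*y
At (-1, -2, -1): -8.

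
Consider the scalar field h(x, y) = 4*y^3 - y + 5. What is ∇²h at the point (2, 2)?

48

∂²h/∂x² = 0
∂²h/∂y² = 24*y
∇²h = 24*y
At (2, 2): 48.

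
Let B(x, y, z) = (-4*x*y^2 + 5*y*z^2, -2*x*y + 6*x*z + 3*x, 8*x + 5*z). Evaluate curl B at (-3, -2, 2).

(∇×B)₁ = ∂B₃/∂y − ∂B₂/∂z = -6*x
(∇×B)₂ = ∂B₁/∂z − ∂B₃/∂x = 10*y*z - 8
(∇×B)₃ = ∂B₂/∂x − ∂B₁/∂y = 8*x*y - 2*y - 5*z^2 + 6*z + 3
∇×B = (-6*x, 10*y*z - 8, 8*x*y - 2*y - 5*z^2 + 6*z + 3)
At (-3, -2, 2): (18, -48, 47).

(18, -48, 47)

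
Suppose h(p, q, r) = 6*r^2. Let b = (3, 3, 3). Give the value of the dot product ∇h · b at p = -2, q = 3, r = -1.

∂h/∂p = 0
∂h/∂q = 0
∂h/∂r = 12*r
∇h at (-2, 3, -1) = (0, 0, -12)
∇h · b = (0)(3) + (0)(3) + (-12)(3) = -36

-36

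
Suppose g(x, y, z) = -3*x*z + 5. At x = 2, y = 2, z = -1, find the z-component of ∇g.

(∇g)_3 = ∂g/∂z = -3*x
At (2, 2, -1): -6.

-6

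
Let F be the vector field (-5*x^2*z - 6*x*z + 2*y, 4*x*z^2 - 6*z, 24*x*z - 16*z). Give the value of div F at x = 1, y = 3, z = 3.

∂F₁/∂x = -10*x*z - 6*z
∂F₂/∂y = 0
∂F₃/∂z = 24*x - 16
∇·F = -10*x*z + 24*x - 6*z - 16
At (1, 3, 3): -40.

-40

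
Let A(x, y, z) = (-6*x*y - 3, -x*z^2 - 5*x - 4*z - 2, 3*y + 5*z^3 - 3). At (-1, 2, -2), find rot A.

(∇×A)₁ = ∂A₃/∂y − ∂A₂/∂z = 2*x*z + 7
(∇×A)₂ = ∂A₁/∂z − ∂A₃/∂x = 0
(∇×A)₃ = ∂A₂/∂x − ∂A₁/∂y = 6*x - z^2 - 5
∇×A = (2*x*z + 7, 0, 6*x - z^2 - 5)
At (-1, 2, -2): (11, 0, -15).

(11, 0, -15)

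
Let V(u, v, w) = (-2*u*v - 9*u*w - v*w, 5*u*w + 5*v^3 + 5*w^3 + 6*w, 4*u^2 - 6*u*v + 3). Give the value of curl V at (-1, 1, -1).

(∇×V)₁ = ∂V₃/∂v − ∂V₂/∂w = -11*u - 15*w^2 - 6
(∇×V)₂ = ∂V₁/∂w − ∂V₃/∂u = -17*u + 5*v
(∇×V)₃ = ∂V₂/∂u − ∂V₁/∂v = 2*u + 6*w
∇×V = (-11*u - 15*w^2 - 6, -17*u + 5*v, 2*u + 6*w)
At (-1, 1, -1): (-10, 22, -8).

(-10, 22, -8)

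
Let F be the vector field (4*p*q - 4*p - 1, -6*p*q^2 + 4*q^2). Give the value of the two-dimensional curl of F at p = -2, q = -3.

∂F₂/∂p = -6*q^2
∂F₁/∂q = 4*p
Scalar curl = -4*p - 6*q^2
At (-2, -3): -46.

-46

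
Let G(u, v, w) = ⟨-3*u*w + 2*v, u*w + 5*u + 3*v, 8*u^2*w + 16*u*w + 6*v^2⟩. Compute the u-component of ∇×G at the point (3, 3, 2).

(∇×G)_1 = ∂G₃/∂v − ∂G₂/∂w
= 12*v − (u)
= -u + 12*v
At (3, 3, 2): 33.

33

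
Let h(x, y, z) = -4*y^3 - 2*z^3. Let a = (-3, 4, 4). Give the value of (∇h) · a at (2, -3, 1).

∂h/∂x = 0
∂h/∂y = -12*y^2
∂h/∂z = -6*z^2
∇h at (2, -3, 1) = (0, -108, -6)
∇h · a = (0)(-3) + (-108)(4) + (-6)(4) = -456

-456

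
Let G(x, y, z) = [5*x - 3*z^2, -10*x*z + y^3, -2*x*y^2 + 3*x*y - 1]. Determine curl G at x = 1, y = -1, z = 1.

(17, -1, -10)

(∇×G)₁ = ∂G₃/∂y − ∂G₂/∂z = -4*x*y + 13*x
(∇×G)₂ = ∂G₁/∂z − ∂G₃/∂x = 2*y^2 - 3*y - 6*z
(∇×G)₃ = ∂G₂/∂x − ∂G₁/∂y = -10*z
∇×G = (-4*x*y + 13*x, 2*y^2 - 3*y - 6*z, -10*z)
At (1, -1, 1): (17, -1, -10).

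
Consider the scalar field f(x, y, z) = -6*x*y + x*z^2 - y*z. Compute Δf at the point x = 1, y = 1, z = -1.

2

∂²f/∂x² = 0
∂²f/∂y² = 0
∂²f/∂z² = 2*x
∇²f = 2*x
At (1, 1, -1): 2.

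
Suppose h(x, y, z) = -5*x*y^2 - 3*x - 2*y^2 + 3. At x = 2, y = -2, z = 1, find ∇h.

(-23, 48, 0)

∂h/∂x = -5*y^2 - 3
∂h/∂y = -10*x*y - 4*y
∂h/∂z = 0
∇h = (-5*y^2 - 3, -10*x*y - 4*y, 0)
At (2, -2, 1): (-23, 48, 0).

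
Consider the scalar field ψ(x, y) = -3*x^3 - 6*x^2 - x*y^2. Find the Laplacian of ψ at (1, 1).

-32

∂²ψ/∂x² = -6*(3*x + 2)
∂²ψ/∂y² = -2*x
∇²ψ = -20*x - 12
At (1, 1): -32.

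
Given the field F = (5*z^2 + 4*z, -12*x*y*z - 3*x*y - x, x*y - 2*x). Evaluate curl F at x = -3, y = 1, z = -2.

(-39, -15, 20)

(∇×F)₁ = ∂F₃/∂y − ∂F₂/∂z = 12*x*y + x
(∇×F)₂ = ∂F₁/∂z − ∂F₃/∂x = -y + 10*z + 6
(∇×F)₃ = ∂F₂/∂x − ∂F₁/∂y = -12*y*z - 3*y - 1
∇×F = (12*x*y + x, -y + 10*z + 6, -12*y*z - 3*y - 1)
At (-3, 1, -2): (-39, -15, 20).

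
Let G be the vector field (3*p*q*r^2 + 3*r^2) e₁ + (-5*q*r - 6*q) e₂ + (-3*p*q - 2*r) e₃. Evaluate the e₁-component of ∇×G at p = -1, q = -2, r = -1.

(∇×G)_1 = ∂G₃/∂q − ∂G₂/∂r
= -3*p − (-5*q)
= -3*p + 5*q
At (-1, -2, -1): -7.

-7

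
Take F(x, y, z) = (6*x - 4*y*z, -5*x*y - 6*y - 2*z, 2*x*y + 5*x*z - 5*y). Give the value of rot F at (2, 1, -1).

(∇×F)₁ = ∂F₃/∂y − ∂F₂/∂z = 2*x - 3
(∇×F)₂ = ∂F₁/∂z − ∂F₃/∂x = -6*y - 5*z
(∇×F)₃ = ∂F₂/∂x − ∂F₁/∂y = -5*y + 4*z
∇×F = (2*x - 3, -6*y - 5*z, -5*y + 4*z)
At (2, 1, -1): (1, -1, -9).

(1, -1, -9)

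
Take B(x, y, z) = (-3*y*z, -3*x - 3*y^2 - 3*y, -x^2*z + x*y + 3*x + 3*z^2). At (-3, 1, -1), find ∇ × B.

(-3, -1, -6)

(∇×B)₁ = ∂B₃/∂y − ∂B₂/∂z = x
(∇×B)₂ = ∂B₁/∂z − ∂B₃/∂x = 2*x*z - 4*y - 3
(∇×B)₃ = ∂B₂/∂x − ∂B₁/∂y = 3*z - 3
∇×B = (x, 2*x*z - 4*y - 3, 3*z - 3)
At (-3, 1, -1): (-3, -1, -6).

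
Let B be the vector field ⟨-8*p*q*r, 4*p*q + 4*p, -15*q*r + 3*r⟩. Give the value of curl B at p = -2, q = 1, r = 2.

(-30, 16, -24)

(∇×B)₁ = ∂B₃/∂q − ∂B₂/∂r = -15*r
(∇×B)₂ = ∂B₁/∂r − ∂B₃/∂p = -8*p*q
(∇×B)₃ = ∂B₂/∂p − ∂B₁/∂q = 8*p*r + 4*q + 4
∇×B = (-15*r, -8*p*q, 8*p*r + 4*q + 4)
At (-2, 1, 2): (-30, 16, -24).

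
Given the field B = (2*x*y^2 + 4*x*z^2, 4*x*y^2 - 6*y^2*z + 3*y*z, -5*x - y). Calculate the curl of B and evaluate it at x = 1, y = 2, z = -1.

(17, -3, 8)

(∇×B)₁ = ∂B₃/∂y − ∂B₂/∂z = 6*y^2 - 3*y - 1
(∇×B)₂ = ∂B₁/∂z − ∂B₃/∂x = 8*x*z + 5
(∇×B)₃ = ∂B₂/∂x − ∂B₁/∂y = -4*x*y + 4*y^2
∇×B = (6*y^2 - 3*y - 1, 8*x*z + 5, -4*x*y + 4*y^2)
At (1, 2, -1): (17, -3, 8).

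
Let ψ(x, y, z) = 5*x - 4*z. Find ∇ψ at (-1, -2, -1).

∂ψ/∂x = 5
∂ψ/∂y = 0
∂ψ/∂z = -4
∇ψ = (5, 0, -4)
At (-1, -2, -1): (5, 0, -4).

(5, 0, -4)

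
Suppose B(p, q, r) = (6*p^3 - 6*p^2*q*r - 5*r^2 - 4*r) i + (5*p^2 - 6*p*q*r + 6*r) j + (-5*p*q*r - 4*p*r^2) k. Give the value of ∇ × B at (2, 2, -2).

(38, -36, -4)

(∇×B)₁ = ∂B₃/∂q − ∂B₂/∂r = 6*p*q - 5*p*r - 6
(∇×B)₂ = ∂B₁/∂r − ∂B₃/∂p = -6*p^2*q + 5*q*r + 4*r^2 - 10*r - 4
(∇×B)₃ = ∂B₂/∂p − ∂B₁/∂q = 6*p^2*r + 10*p - 6*q*r
∇×B = (6*p*q - 5*p*r - 6, -6*p^2*q + 5*q*r + 4*r^2 - 10*r - 4, 6*p^2*r + 10*p - 6*q*r)
At (2, 2, -2): (38, -36, -4).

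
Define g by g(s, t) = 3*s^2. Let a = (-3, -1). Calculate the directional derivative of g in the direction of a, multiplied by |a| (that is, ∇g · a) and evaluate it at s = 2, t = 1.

∂g/∂s = 6*s
∂g/∂t = 0
∇g at (2, 1) = (12, 0)
∇g · a = (12)(-3) + (0)(-1) = -36

-36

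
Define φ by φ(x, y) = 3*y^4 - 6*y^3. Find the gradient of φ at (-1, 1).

(0, -6)

∂φ/∂x = 0
∂φ/∂y = 12*y^3 - 18*y^2
∇φ = (0, 12*y^3 - 18*y^2)
At (-1, 1): (0, -6).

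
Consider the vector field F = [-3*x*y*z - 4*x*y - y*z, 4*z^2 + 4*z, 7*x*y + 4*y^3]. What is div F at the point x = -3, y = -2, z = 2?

20

∂F₁/∂x = -3*y*z - 4*y
∂F₂/∂y = 0
∂F₃/∂z = 0
∇·F = -3*y*z - 4*y
At (-3, -2, 2): 20.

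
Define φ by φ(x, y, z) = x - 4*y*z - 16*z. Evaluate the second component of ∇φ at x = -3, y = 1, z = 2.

-8

(∇φ)_2 = ∂φ/∂y = -4*z
At (-3, 1, 2): -8.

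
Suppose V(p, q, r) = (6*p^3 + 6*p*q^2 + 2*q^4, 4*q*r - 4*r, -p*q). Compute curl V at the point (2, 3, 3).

(-10, 3, -288)

(∇×V)₁ = ∂V₃/∂q − ∂V₂/∂r = -p - 4*q + 4
(∇×V)₂ = ∂V₁/∂r − ∂V₃/∂p = q
(∇×V)₃ = ∂V₂/∂p − ∂V₁/∂q = -12*p*q - 8*q^3
∇×V = (-p - 4*q + 4, q, -12*p*q - 8*q^3)
At (2, 3, 3): (-10, 3, -288).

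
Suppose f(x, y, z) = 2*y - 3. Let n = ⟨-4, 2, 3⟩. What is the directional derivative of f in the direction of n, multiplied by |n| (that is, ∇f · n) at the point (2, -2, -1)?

4

∂f/∂x = 0
∂f/∂y = 2
∂f/∂z = 0
∇f at (2, -2, -1) = (0, 2, 0)
∇f · n = (0)(-4) + (2)(2) + (0)(3) = 4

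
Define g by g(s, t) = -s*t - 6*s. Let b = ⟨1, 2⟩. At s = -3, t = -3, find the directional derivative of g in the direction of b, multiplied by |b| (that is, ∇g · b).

3

∂g/∂s = -t - 6
∂g/∂t = -s
∇g at (-3, -3) = (-3, 3)
∇g · b = (-3)(1) + (3)(2) = 3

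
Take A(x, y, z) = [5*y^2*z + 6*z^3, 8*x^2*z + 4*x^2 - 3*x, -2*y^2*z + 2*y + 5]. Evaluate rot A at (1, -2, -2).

(-22, 92, -67)

(∇×A)₁ = ∂A₃/∂y − ∂A₂/∂z = -8*x^2 - 4*y*z + 2
(∇×A)₂ = ∂A₁/∂z − ∂A₃/∂x = 5*y^2 + 18*z^2
(∇×A)₃ = ∂A₂/∂x − ∂A₁/∂y = 16*x*z + 8*x - 10*y*z - 3
∇×A = (-8*x^2 - 4*y*z + 2, 5*y^2 + 18*z^2, 16*x*z + 8*x - 10*y*z - 3)
At (1, -2, -2): (-22, 92, -67).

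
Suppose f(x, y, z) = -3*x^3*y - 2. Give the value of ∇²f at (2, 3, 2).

-108

∂²f/∂x² = -18*x*y
∂²f/∂y² = 0
∂²f/∂z² = 0
∇²f = -18*x*y
At (2, 3, 2): -108.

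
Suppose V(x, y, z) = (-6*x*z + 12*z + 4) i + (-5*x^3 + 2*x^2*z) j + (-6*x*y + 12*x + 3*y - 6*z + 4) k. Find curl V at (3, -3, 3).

(∇×V)₁ = ∂V₃/∂y − ∂V₂/∂z = -2*x^2 - 6*x + 3
(∇×V)₂ = ∂V₁/∂z − ∂V₃/∂x = -6*x + 6*y
(∇×V)₃ = ∂V₂/∂x − ∂V₁/∂y = -15*x^2 + 4*x*z
∇×V = (-2*x^2 - 6*x + 3, -6*x + 6*y, -15*x^2 + 4*x*z)
At (3, -3, 3): (-33, -36, -99).

(-33, -36, -99)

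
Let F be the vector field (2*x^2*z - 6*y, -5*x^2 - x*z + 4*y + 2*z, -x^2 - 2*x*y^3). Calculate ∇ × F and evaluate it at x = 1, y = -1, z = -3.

(∇×F)₁ = ∂F₃/∂y − ∂F₂/∂z = -6*x*y^2 + x - 2
(∇×F)₂ = ∂F₁/∂z − ∂F₃/∂x = 2*x^2 + 2*x + 2*y^3
(∇×F)₃ = ∂F₂/∂x − ∂F₁/∂y = -10*x - z + 6
∇×F = (-6*x*y^2 + x - 2, 2*x^2 + 2*x + 2*y^3, -10*x - z + 6)
At (1, -1, -3): (-7, 2, -1).

(-7, 2, -1)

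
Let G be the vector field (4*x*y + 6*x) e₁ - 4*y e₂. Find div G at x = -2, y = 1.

6

∂G₁/∂x = 4*y + 6
∂G₂/∂y = -4
∇·G = 4*y + 2
At (-2, 1): 6.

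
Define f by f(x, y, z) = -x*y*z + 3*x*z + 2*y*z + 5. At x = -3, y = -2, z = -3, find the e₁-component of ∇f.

(∇f)_1 = ∂f/∂x = -y*z + 3*z
At (-3, -2, -3): -15.

-15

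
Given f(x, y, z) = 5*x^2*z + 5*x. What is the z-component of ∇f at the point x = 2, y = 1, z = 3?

20

(∇f)_3 = ∂f/∂z = 5*x^2
At (2, 1, 3): 20.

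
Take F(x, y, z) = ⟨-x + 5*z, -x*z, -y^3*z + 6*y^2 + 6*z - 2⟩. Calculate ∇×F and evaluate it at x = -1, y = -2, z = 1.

(-37, 5, -1)

(∇×F)₁ = ∂F₃/∂y − ∂F₂/∂z = x - 3*y^2*z + 12*y
(∇×F)₂ = ∂F₁/∂z − ∂F₃/∂x = 5
(∇×F)₃ = ∂F₂/∂x − ∂F₁/∂y = -z
∇×F = (x - 3*y^2*z + 12*y, 5, -z)
At (-1, -2, 1): (-37, 5, -1).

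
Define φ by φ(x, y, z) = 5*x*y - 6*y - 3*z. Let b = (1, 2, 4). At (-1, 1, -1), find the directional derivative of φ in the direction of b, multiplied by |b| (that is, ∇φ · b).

∂φ/∂x = 5*y
∂φ/∂y = 5*x - 6
∂φ/∂z = -3
∇φ at (-1, 1, -1) = (5, -11, -3)
∇φ · b = (5)(1) + (-11)(2) + (-3)(4) = -29

-29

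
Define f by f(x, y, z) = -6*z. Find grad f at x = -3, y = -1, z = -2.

∂f/∂x = 0
∂f/∂y = 0
∂f/∂z = -6
∇f = (0, 0, -6)
At (-3, -1, -2): (0, 0, -6).

(0, 0, -6)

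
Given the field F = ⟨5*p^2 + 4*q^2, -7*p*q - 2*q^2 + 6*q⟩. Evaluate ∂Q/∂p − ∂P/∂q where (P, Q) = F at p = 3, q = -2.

30

∂F₂/∂p = -7*q
∂F₁/∂q = 8*q
Scalar curl = -15*q
At (3, -2): 30.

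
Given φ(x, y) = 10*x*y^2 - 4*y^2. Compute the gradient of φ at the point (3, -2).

∂φ/∂x = 10*y^2
∂φ/∂y = 20*x*y - 8*y
∇φ = (10*y^2, 20*x*y - 8*y)
At (3, -2): (40, -104).

(40, -104)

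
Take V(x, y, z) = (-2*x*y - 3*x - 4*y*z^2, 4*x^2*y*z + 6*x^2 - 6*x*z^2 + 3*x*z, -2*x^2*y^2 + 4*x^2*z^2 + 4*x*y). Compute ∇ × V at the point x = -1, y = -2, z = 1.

(3, 16, 3)

(∇×V)₁ = ∂V₃/∂y − ∂V₂/∂z = -8*x^2*y + 12*x*z + x
(∇×V)₂ = ∂V₁/∂z − ∂V₃/∂x = 4*x*y^2 - 8*x*z^2 - 8*y*z - 4*y
(∇×V)₃ = ∂V₂/∂x − ∂V₁/∂y = 8*x*y*z + 14*x - 2*z^2 + 3*z
∇×V = (-8*x^2*y + 12*x*z + x, 4*x*y^2 - 8*x*z^2 - 8*y*z - 4*y, 8*x*y*z + 14*x - 2*z^2 + 3*z)
At (-1, -2, 1): (3, 16, 3).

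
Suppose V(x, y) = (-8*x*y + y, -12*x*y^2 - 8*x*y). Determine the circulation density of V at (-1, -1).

-13

∂V₂/∂x = -12*y^2 - 8*y
∂V₁/∂y = -8*x + 1
Scalar curl = 8*x - 12*y^2 - 8*y - 1
At (-1, -1): -13.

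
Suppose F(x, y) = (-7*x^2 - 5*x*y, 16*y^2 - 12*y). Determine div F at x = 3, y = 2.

∂F₁/∂x = -14*x - 5*y
∂F₂/∂y = 32*y - 12
∇·F = -14*x + 27*y - 12
At (3, 2): 0.

0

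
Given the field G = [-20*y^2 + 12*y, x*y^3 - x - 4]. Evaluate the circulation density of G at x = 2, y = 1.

28

∂G₂/∂x = y^3 - 1
∂G₁/∂y = -40*y + 12
Scalar curl = y^3 + 40*y - 13
At (2, 1): 28.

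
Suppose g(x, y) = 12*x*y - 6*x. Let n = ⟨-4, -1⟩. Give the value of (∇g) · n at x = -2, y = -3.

192

∂g/∂x = 12*y - 6
∂g/∂y = 12*x
∇g at (-2, -3) = (-42, -24)
∇g · n = (-42)(-4) + (-24)(-1) = 192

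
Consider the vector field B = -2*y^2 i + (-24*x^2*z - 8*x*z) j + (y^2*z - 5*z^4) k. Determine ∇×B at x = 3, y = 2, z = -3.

(228, 0, 464)

(∇×B)₁ = ∂B₃/∂y − ∂B₂/∂z = 24*x^2 + 8*x + 2*y*z
(∇×B)₂ = ∂B₁/∂z − ∂B₃/∂x = 0
(∇×B)₃ = ∂B₂/∂x − ∂B₁/∂y = -48*x*z + 4*y - 8*z
∇×B = (24*x^2 + 8*x + 2*y*z, 0, -48*x*z + 4*y - 8*z)
At (3, 2, -3): (228, 0, 464).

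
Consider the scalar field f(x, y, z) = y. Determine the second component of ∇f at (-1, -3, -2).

(∇f)_2 = ∂f/∂y = 1
At (-1, -3, -2): 1.

1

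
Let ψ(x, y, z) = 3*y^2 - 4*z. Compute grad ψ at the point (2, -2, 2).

∂ψ/∂x = 0
∂ψ/∂y = 6*y
∂ψ/∂z = -4
∇ψ = (0, 6*y, -4)
At (2, -2, 2): (0, -12, -4).

(0, -12, -4)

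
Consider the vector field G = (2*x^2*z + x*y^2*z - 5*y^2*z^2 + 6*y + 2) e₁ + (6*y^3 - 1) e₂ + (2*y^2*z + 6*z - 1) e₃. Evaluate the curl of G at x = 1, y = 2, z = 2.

(16, -74, 66)

(∇×G)₁ = ∂G₃/∂y − ∂G₂/∂z = 4*y*z
(∇×G)₂ = ∂G₁/∂z − ∂G₃/∂x = 2*x^2 + x*y^2 - 10*y^2*z
(∇×G)₃ = ∂G₂/∂x − ∂G₁/∂y = -2*x*y*z + 10*y*z^2 - 6
∇×G = (4*y*z, 2*x^2 + x*y^2 - 10*y^2*z, -2*x*y*z + 10*y*z^2 - 6)
At (1, 2, 2): (16, -74, 66).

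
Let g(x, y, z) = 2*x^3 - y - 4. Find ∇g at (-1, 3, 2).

∂g/∂x = 6*x^2
∂g/∂y = -1
∂g/∂z = 0
∇g = (6*x^2, -1, 0)
At (-1, 3, 2): (6, -1, 0).

(6, -1, 0)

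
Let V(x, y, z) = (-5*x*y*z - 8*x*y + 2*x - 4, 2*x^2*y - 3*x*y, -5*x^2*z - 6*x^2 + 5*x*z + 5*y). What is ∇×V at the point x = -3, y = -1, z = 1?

(∇×V)₁ = ∂V₃/∂y − ∂V₂/∂z = 5
(∇×V)₂ = ∂V₁/∂z − ∂V₃/∂x = -5*x*y + 10*x*z + 12*x - 5*z
(∇×V)₃ = ∂V₂/∂x − ∂V₁/∂y = 4*x*y + 5*x*z + 8*x - 3*y
∇×V = (5, -5*x*y + 10*x*z + 12*x - 5*z, 4*x*y + 5*x*z + 8*x - 3*y)
At (-3, -1, 1): (5, -86, -24).

(5, -86, -24)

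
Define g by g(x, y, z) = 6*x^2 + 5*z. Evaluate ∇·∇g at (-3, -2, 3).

∂²g/∂x² = 12
∂²g/∂y² = 0
∂²g/∂z² = 0
∇²g = 12
At (-3, -2, 3): 12.

12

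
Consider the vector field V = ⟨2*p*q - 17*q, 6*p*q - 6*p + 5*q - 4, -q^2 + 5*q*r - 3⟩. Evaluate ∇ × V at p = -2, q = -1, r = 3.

(∇×V)₁ = ∂V₃/∂q − ∂V₂/∂r = -2*q + 5*r
(∇×V)₂ = ∂V₁/∂r − ∂V₃/∂p = 0
(∇×V)₃ = ∂V₂/∂p − ∂V₁/∂q = -2*p + 6*q + 11
∇×V = (-2*q + 5*r, 0, -2*p + 6*q + 11)
At (-2, -1, 3): (17, 0, 9).

(17, 0, 9)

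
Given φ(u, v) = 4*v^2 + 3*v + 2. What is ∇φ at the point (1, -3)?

∂φ/∂u = 0
∂φ/∂v = 8*v + 3
∇φ = (0, 8*v + 3)
At (1, -3): (0, -21).

(0, -21)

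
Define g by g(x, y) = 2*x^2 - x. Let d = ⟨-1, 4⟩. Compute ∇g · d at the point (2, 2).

∂g/∂x = 4*x - 1
∂g/∂y = 0
∇g at (2, 2) = (7, 0)
∇g · d = (7)(-1) + (0)(4) = -7

-7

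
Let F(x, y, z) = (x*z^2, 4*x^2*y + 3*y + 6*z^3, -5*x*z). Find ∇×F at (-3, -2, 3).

(-162, -3, 48)

(∇×F)₁ = ∂F₃/∂y − ∂F₂/∂z = -18*z^2
(∇×F)₂ = ∂F₁/∂z − ∂F₃/∂x = 2*x*z + 5*z
(∇×F)₃ = ∂F₂/∂x − ∂F₁/∂y = 8*x*y
∇×F = (-18*z^2, 2*x*z + 5*z, 8*x*y)
At (-3, -2, 3): (-162, -3, 48).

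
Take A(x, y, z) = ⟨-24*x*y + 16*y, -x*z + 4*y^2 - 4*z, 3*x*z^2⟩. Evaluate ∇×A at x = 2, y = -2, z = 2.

(∇×A)₁ = ∂A₃/∂y − ∂A₂/∂z = x + 4
(∇×A)₂ = ∂A₁/∂z − ∂A₃/∂x = -3*z^2
(∇×A)₃ = ∂A₂/∂x − ∂A₁/∂y = 24*x - z - 16
∇×A = (x + 4, -3*z^2, 24*x - z - 16)
At (2, -2, 2): (6, -12, 30).

(6, -12, 30)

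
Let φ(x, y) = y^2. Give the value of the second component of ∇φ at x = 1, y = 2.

(∇φ)_2 = ∂φ/∂y = 2*y
At (1, 2): 4.

4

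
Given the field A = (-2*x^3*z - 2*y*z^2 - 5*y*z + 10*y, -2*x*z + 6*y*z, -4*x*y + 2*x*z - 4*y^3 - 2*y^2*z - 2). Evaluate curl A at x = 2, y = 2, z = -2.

(-48, 2, -8)

(∇×A)₁ = ∂A₃/∂y − ∂A₂/∂z = -2*x - 12*y^2 - 4*y*z - 6*y
(∇×A)₂ = ∂A₁/∂z − ∂A₃/∂x = -2*x^3 - 4*y*z - y - 2*z
(∇×A)₃ = ∂A₂/∂x − ∂A₁/∂y = 2*z^2 + 3*z - 10
∇×A = (-2*x - 12*y^2 - 4*y*z - 6*y, -2*x^3 - 4*y*z - y - 2*z, 2*z^2 + 3*z - 10)
At (2, 2, -2): (-48, 2, -8).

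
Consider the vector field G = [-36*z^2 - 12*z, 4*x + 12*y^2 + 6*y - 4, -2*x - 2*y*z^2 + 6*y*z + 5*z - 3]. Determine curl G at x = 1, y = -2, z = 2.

(∇×G)₁ = ∂G₃/∂y − ∂G₂/∂z = -2*z^2 + 6*z
(∇×G)₂ = ∂G₁/∂z − ∂G₃/∂x = -72*z - 10
(∇×G)₃ = ∂G₂/∂x − ∂G₁/∂y = 4
∇×G = (-2*z^2 + 6*z, -72*z - 10, 4)
At (1, -2, 2): (4, -154, 4).

(4, -154, 4)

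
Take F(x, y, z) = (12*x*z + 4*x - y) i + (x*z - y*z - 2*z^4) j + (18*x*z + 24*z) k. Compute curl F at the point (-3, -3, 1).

(∇×F)₁ = ∂F₃/∂y − ∂F₂/∂z = -x + y + 8*z^3
(∇×F)₂ = ∂F₁/∂z − ∂F₃/∂x = 12*x - 18*z
(∇×F)₃ = ∂F₂/∂x − ∂F₁/∂y = z + 1
∇×F = (-x + y + 8*z^3, 12*x - 18*z, z + 1)
At (-3, -3, 1): (8, -54, 2).

(8, -54, 2)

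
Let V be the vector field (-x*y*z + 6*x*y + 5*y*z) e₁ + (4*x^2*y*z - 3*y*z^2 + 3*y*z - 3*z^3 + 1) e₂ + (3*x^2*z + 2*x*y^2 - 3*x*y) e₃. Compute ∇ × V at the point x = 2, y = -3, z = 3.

(∇×V)₁ = ∂V₃/∂y − ∂V₂/∂z = -4*x^2*y + 4*x*y - 3*x + 6*y*z - 3*y + 9*z^2
(∇×V)₂ = ∂V₁/∂z − ∂V₃/∂x = -x*y - 6*x*z - 2*y^2 + 8*y
(∇×V)₃ = ∂V₂/∂x − ∂V₁/∂y = 8*x*y*z + x*z - 6*x - 5*z
∇×V = (-4*x^2*y + 4*x*y - 3*x + 6*y*z - 3*y + 9*z^2, -x*y - 6*x*z - 2*y^2 + 8*y, 8*x*y*z + x*z - 6*x - 5*z)
At (2, -3, 3): (54, -72, -165).

(54, -72, -165)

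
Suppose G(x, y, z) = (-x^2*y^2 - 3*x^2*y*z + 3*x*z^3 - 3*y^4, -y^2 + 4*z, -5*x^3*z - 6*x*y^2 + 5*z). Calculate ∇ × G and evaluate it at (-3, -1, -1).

(∇×G)₁ = ∂G₃/∂y − ∂G₂/∂z = -12*x*y - 4
(∇×G)₂ = ∂G₁/∂z − ∂G₃/∂x = -3*x^2*y + 15*x^2*z + 9*x*z^2 + 6*y^2
(∇×G)₃ = ∂G₂/∂x − ∂G₁/∂y = 2*x^2*y + 3*x^2*z + 12*y^3
∇×G = (-12*x*y - 4, -3*x^2*y + 15*x^2*z + 9*x*z^2 + 6*y^2, 2*x^2*y + 3*x^2*z + 12*y^3)
At (-3, -1, -1): (-40, -129, -57).

(-40, -129, -57)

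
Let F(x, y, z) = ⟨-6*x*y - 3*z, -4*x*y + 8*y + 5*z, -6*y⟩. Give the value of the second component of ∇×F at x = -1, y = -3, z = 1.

(∇×F)_2 = ∂F₁/∂z − ∂F₃/∂x
= -3 − (0)
= -3
At (-1, -3, 1): -3.

-3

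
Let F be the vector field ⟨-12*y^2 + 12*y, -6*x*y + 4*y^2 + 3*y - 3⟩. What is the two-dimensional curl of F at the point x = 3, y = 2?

24

∂F₂/∂x = -6*y
∂F₁/∂y = -24*y + 12
Scalar curl = 18*y - 12
At (3, 2): 24.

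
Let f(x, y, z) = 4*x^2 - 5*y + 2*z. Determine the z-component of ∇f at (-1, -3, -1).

(∇f)_3 = ∂f/∂z = 2
At (-1, -3, -1): 2.

2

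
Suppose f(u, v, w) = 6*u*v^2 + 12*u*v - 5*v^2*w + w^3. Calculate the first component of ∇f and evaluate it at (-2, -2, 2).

(∇f)_1 = ∂f/∂u = 6*v^2 + 12*v
At (-2, -2, 2): 0.

0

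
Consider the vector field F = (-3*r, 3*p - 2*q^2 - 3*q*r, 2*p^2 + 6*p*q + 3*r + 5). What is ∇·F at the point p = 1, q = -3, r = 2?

9

∂F₁/∂p = 0
∂F₂/∂q = -4*q - 3*r
∂F₃/∂r = 3
∇·F = -4*q - 3*r + 3
At (1, -3, 2): 9.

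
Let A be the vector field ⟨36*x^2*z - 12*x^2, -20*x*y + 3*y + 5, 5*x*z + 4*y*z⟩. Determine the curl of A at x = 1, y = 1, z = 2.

(∇×A)₁ = ∂A₃/∂y − ∂A₂/∂z = 4*z
(∇×A)₂ = ∂A₁/∂z − ∂A₃/∂x = 36*x^2 - 5*z
(∇×A)₃ = ∂A₂/∂x − ∂A₁/∂y = -20*y
∇×A = (4*z, 36*x^2 - 5*z, -20*y)
At (1, 1, 2): (8, 26, -20).

(8, 26, -20)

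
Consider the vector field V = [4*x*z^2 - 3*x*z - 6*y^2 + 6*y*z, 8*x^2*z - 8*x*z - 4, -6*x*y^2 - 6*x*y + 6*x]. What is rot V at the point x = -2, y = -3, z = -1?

(-108, 34, 10)

(∇×V)₁ = ∂V₃/∂y − ∂V₂/∂z = -8*x^2 - 12*x*y + 2*x
(∇×V)₂ = ∂V₁/∂z − ∂V₃/∂x = 8*x*z - 3*x + 6*y^2 + 12*y - 6
(∇×V)₃ = ∂V₂/∂x − ∂V₁/∂y = 16*x*z + 12*y - 14*z
∇×V = (-8*x^2 - 12*x*y + 2*x, 8*x*z - 3*x + 6*y^2 + 12*y - 6, 16*x*z + 12*y - 14*z)
At (-2, -3, -1): (-108, 34, 10).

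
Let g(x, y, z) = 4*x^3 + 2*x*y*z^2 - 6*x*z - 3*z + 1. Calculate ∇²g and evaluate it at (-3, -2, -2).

-48

∂²g/∂x² = 24*x
∂²g/∂y² = 0
∂²g/∂z² = 4*x*y
∇²g = 4*x*y + 24*x
At (-3, -2, -2): -48.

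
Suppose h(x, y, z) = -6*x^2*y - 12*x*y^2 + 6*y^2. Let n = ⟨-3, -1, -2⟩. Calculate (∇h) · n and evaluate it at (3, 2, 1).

534

∂h/∂x = -12*x*y - 12*y^2
∂h/∂y = -6*x^2 - 24*x*y + 12*y
∂h/∂z = 0
∇h at (3, 2, 1) = (-120, -174, 0)
∇h · n = (-120)(-3) + (-174)(-1) + (0)(-2) = 534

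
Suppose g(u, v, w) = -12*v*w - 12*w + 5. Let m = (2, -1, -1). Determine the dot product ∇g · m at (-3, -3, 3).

12

∂g/∂u = 0
∂g/∂v = -12*w
∂g/∂w = -12*v - 12
∇g at (-3, -3, 3) = (0, -36, 24)
∇g · m = (0)(2) + (-36)(-1) + (24)(-1) = 12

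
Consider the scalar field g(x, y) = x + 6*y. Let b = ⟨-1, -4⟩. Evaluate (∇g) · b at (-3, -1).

∂g/∂x = 1
∂g/∂y = 6
∇g at (-3, -1) = (1, 6)
∇g · b = (1)(-1) + (6)(-4) = -25

-25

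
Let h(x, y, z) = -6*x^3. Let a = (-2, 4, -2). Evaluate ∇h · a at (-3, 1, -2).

∂h/∂x = -18*x^2
∂h/∂y = 0
∂h/∂z = 0
∇h at (-3, 1, -2) = (-162, 0, 0)
∇h · a = (-162)(-2) + (0)(4) + (0)(-2) = 324

324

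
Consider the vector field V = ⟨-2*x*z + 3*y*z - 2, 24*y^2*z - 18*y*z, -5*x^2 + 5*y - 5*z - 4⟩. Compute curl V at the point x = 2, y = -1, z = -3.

(∇×V)₁ = ∂V₃/∂y − ∂V₂/∂z = -24*y^2 + 18*y + 5
(∇×V)₂ = ∂V₁/∂z − ∂V₃/∂x = 8*x + 3*y
(∇×V)₃ = ∂V₂/∂x − ∂V₁/∂y = -3*z
∇×V = (-24*y^2 + 18*y + 5, 8*x + 3*y, -3*z)
At (2, -1, -3): (-37, 13, 9).

(-37, 13, 9)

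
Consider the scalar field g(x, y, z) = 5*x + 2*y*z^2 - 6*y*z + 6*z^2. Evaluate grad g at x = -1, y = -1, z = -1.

(5, 8, -2)

∂g/∂x = 5
∂g/∂y = 2*z^2 - 6*z
∂g/∂z = 4*y*z - 6*y + 12*z
∇g = (5, 2*z^2 - 6*z, 4*y*z - 6*y + 12*z)
At (-1, -1, -1): (5, 8, -2).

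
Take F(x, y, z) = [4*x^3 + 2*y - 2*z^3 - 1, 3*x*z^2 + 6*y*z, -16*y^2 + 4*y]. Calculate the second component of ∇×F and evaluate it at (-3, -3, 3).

(∇×F)_2 = ∂F₁/∂z − ∂F₃/∂x
= -6*z^2 − (0)
= -6*z^2
At (-3, -3, 3): -54.

-54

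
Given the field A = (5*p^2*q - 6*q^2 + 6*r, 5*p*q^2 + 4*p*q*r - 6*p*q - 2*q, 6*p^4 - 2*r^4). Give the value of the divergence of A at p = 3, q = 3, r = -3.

340

∂A₁/∂p = 10*p*q
∂A₂/∂q = 10*p*q + 4*p*r - 6*p - 2
∂A₃/∂r = -8*r^3
∇·A = 20*p*q + 4*p*r - 6*p - 8*r^3 - 2
At (3, 3, -3): 340.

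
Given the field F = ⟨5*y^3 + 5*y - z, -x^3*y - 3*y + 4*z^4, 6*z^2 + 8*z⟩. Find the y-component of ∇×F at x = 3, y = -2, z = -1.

(∇×F)_2 = ∂F₁/∂z − ∂F₃/∂x
= -1 − (0)
= -1
At (3, -2, -1): -1.

-1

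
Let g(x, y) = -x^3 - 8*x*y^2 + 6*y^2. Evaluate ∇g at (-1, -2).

(-35, -56)

∂g/∂x = -3*x^2 - 8*y^2
∂g/∂y = -16*x*y + 12*y
∇g = (-3*x^2 - 8*y^2, -16*x*y + 12*y)
At (-1, -2): (-35, -56).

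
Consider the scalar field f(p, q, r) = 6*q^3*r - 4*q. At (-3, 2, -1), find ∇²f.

∂²f/∂p² = 0
∂²f/∂q² = 36*q*r
∂²f/∂r² = 0
∇²f = 36*q*r
At (-3, 2, -1): -72.

-72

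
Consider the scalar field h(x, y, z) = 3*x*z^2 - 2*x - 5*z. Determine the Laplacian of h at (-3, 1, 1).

∂²h/∂x² = 0
∂²h/∂y² = 0
∂²h/∂z² = 6*x
∇²h = 6*x
At (-3, 1, 1): -18.

-18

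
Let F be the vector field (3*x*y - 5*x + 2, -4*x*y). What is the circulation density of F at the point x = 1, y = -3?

∂F₂/∂x = -4*y
∂F₁/∂y = 3*x
Scalar curl = -3*x - 4*y
At (1, -3): 9.

9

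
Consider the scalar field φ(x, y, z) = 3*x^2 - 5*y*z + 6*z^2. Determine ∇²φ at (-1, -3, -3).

18

∂²φ/∂x² = 6
∂²φ/∂y² = 0
∂²φ/∂z² = 12
∇²φ = 18
At (-1, -3, -3): 18.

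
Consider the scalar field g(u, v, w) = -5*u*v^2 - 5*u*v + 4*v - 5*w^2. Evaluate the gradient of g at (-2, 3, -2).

(-60, 74, 20)

∂g/∂u = -5*v^2 - 5*v
∂g/∂v = -10*u*v - 5*u + 4
∂g/∂w = -10*w
∇g = (-5*v^2 - 5*v, -10*u*v - 5*u + 4, -10*w)
At (-2, 3, -2): (-60, 74, 20).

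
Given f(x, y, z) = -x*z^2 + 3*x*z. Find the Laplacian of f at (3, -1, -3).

-6

∂²f/∂x² = 0
∂²f/∂y² = 0
∂²f/∂z² = -2*x
∇²f = -2*x
At (3, -1, -3): -6.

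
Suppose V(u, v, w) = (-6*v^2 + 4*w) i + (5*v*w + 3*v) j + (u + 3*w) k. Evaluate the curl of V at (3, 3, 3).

(-15, 3, 36)

(∇×V)₁ = ∂V₃/∂v − ∂V₂/∂w = -5*v
(∇×V)₂ = ∂V₁/∂w − ∂V₃/∂u = 3
(∇×V)₃ = ∂V₂/∂u − ∂V₁/∂v = 12*v
∇×V = (-5*v, 3, 12*v)
At (3, 3, 3): (-15, 3, 36).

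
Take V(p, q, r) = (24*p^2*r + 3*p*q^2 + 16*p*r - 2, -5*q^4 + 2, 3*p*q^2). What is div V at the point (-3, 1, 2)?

∂V₁/∂p = 48*p*r + 3*q^2 + 16*r
∂V₂/∂q = -20*q^3
∂V₃/∂r = 0
∇·V = 48*p*r - 20*q^3 + 3*q^2 + 16*r
At (-3, 1, 2): -273.

-273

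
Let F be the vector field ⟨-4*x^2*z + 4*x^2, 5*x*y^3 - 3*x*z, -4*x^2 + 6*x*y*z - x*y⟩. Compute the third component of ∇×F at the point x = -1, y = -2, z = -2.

(∇×F)_3 = ∂F₂/∂x − ∂F₁/∂y
= 5*y^3 - 3*z − (0)
= 5*y^3 - 3*z
At (-1, -2, -2): -34.

-34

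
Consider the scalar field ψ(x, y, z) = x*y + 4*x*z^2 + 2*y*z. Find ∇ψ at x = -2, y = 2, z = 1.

(6, 0, -12)

∂ψ/∂x = y + 4*z^2
∂ψ/∂y = x + 2*z
∂ψ/∂z = 8*x*z + 2*y
∇ψ = (y + 4*z^2, x + 2*z, 8*x*z + 2*y)
At (-2, 2, 1): (6, 0, -12).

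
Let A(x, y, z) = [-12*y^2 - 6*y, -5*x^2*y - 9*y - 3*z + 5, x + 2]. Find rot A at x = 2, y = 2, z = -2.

(∇×A)₁ = ∂A₃/∂y − ∂A₂/∂z = 3
(∇×A)₂ = ∂A₁/∂z − ∂A₃/∂x = -1
(∇×A)₃ = ∂A₂/∂x − ∂A₁/∂y = -10*x*y + 24*y + 6
∇×A = (3, -1, -10*x*y + 24*y + 6)
At (2, 2, -2): (3, -1, 14).

(3, -1, 14)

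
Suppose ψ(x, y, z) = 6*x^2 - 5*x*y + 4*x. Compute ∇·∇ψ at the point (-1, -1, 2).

12

∂²ψ/∂x² = 12
∂²ψ/∂y² = 0
∂²ψ/∂z² = 0
∇²ψ = 12
At (-1, -1, 2): 12.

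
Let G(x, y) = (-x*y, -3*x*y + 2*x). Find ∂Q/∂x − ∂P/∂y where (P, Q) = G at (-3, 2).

∂G₂/∂x = -3*y + 2
∂G₁/∂y = -x
Scalar curl = x - 3*y + 2
At (-3, 2): -7.

-7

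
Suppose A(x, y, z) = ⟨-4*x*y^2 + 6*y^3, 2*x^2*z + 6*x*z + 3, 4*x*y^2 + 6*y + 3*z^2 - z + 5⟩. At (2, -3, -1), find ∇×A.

(-62, -36, -224)

(∇×A)₁ = ∂A₃/∂y − ∂A₂/∂z = -2*x^2 + 8*x*y - 6*x + 6
(∇×A)₂ = ∂A₁/∂z − ∂A₃/∂x = -4*y^2
(∇×A)₃ = ∂A₂/∂x − ∂A₁/∂y = 8*x*y + 4*x*z - 18*y^2 + 6*z
∇×A = (-2*x^2 + 8*x*y - 6*x + 6, -4*y^2, 8*x*y + 4*x*z - 18*y^2 + 6*z)
At (2, -3, -1): (-62, -36, -224).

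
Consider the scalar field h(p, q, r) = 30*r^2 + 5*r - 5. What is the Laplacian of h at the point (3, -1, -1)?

60

∂²h/∂p² = 0
∂²h/∂q² = 0
∂²h/∂r² = 60
∇²h = 60
At (3, -1, -1): 60.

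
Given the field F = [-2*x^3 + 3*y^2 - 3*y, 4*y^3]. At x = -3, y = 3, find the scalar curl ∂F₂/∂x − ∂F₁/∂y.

-15

∂F₂/∂x = 0
∂F₁/∂y = 6*y - 3
Scalar curl = -6*y + 3
At (-3, 3): -15.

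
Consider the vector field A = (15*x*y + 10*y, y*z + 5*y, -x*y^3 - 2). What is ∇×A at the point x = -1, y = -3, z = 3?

(∇×A)₁ = ∂A₃/∂y − ∂A₂/∂z = -3*x*y^2 - y
(∇×A)₂ = ∂A₁/∂z − ∂A₃/∂x = y^3
(∇×A)₃ = ∂A₂/∂x − ∂A₁/∂y = -15*x - 10
∇×A = (-3*x*y^2 - y, y^3, -15*x - 10)
At (-1, -3, 3): (30, -27, 5).

(30, -27, 5)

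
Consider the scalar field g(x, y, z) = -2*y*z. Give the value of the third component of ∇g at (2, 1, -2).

-2

(∇g)_3 = ∂g/∂z = -2*y
At (2, 1, -2): -2.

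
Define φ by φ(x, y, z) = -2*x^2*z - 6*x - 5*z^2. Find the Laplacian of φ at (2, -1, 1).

∂²φ/∂x² = -4*z
∂²φ/∂y² = 0
∂²φ/∂z² = -10
∇²φ = -4*z - 10
At (2, -1, 1): -14.

-14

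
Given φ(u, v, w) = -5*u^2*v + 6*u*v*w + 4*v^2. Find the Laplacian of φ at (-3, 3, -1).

∂²φ/∂u² = -10*v
∂²φ/∂v² = 8
∂²φ/∂w² = 0
∇²φ = -10*v + 8
At (-3, 3, -1): -22.

-22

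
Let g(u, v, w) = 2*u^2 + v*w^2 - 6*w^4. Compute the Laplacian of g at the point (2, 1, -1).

-66

∂²g/∂u² = 4
∂²g/∂v² = 0
∂²g/∂w² = 2*(v - 36*w^2)
∇²g = 2*v - 72*w^2 + 4
At (2, 1, -1): -66.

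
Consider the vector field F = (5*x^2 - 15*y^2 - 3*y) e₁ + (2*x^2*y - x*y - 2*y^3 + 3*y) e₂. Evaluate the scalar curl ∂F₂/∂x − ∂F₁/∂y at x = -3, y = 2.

∂F₂/∂x = 4*x*y - y
∂F₁/∂y = -30*y - 3
Scalar curl = 4*x*y + 29*y + 3
At (-3, 2): 37.

37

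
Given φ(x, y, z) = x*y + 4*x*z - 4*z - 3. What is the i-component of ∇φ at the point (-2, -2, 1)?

(∇φ)_1 = ∂φ/∂x = y + 4*z
At (-2, -2, 1): 2.

2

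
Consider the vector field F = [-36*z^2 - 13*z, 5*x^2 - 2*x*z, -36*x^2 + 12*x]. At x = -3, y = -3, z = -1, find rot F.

(-6, -169, -28)

(∇×F)₁ = ∂F₃/∂y − ∂F₂/∂z = 2*x
(∇×F)₂ = ∂F₁/∂z − ∂F₃/∂x = 72*x - 72*z - 25
(∇×F)₃ = ∂F₂/∂x − ∂F₁/∂y = 10*x - 2*z
∇×F = (2*x, 72*x - 72*z - 25, 10*x - 2*z)
At (-3, -3, -1): (-6, -169, -28).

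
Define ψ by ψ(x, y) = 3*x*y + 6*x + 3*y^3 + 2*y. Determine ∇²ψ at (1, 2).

∂²ψ/∂x² = 0
∂²ψ/∂y² = 18*y
∇²ψ = 18*y
At (1, 2): 36.

36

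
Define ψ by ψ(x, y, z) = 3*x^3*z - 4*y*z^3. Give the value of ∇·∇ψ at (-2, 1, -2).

∂²ψ/∂x² = 18*x*z
∂²ψ/∂y² = 0
∂²ψ/∂z² = -24*y*z
∇²ψ = 18*x*z - 24*y*z
At (-2, 1, -2): 120.

120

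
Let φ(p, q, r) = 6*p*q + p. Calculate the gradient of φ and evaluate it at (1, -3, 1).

(-17, 6, 0)

∂φ/∂p = 6*q + 1
∂φ/∂q = 6*p
∂φ/∂r = 0
∇φ = (6*q + 1, 6*p, 0)
At (1, -3, 1): (-17, 6, 0).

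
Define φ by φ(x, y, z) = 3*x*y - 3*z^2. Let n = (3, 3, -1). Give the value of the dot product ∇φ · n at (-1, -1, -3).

∂φ/∂x = 3*y
∂φ/∂y = 3*x
∂φ/∂z = -6*z
∇φ at (-1, -1, -3) = (-3, -3, 18)
∇φ · n = (-3)(3) + (-3)(3) + (18)(-1) = -36

-36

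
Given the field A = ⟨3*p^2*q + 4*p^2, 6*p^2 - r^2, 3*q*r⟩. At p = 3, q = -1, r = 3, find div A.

3

∂A₁/∂p = 6*p*q + 8*p
∂A₂/∂q = 0
∂A₃/∂r = 3*q
∇·A = 6*p*q + 8*p + 3*q
At (3, -1, 3): 3.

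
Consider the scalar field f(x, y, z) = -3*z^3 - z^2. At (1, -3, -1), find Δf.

∂²f/∂x² = 0
∂²f/∂y² = 0
∂²f/∂z² = -2*(9*z + 1)
∇²f = -18*z - 2
At (1, -3, -1): 16.

16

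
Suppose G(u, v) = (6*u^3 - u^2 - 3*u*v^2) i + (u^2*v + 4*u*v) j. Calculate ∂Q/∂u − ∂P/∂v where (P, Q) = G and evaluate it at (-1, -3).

12

∂G₂/∂u = 2*u*v + 4*v
∂G₁/∂v = -6*u*v
Scalar curl = 8*u*v + 4*v
At (-1, -3): 12.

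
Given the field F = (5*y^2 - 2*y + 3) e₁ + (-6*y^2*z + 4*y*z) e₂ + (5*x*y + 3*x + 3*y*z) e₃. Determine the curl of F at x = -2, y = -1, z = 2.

(6, 2, 12)

(∇×F)₁ = ∂F₃/∂y − ∂F₂/∂z = 5*x + 6*y^2 - 4*y + 3*z
(∇×F)₂ = ∂F₁/∂z − ∂F₃/∂x = -5*y - 3
(∇×F)₃ = ∂F₂/∂x − ∂F₁/∂y = -10*y + 2
∇×F = (5*x + 6*y^2 - 4*y + 3*z, -5*y - 3, -10*y + 2)
At (-2, -1, 2): (6, 2, 12).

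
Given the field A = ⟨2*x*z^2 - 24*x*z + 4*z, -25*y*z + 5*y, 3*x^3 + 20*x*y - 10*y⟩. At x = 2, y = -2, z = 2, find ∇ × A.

(∇×A)₁ = ∂A₃/∂y − ∂A₂/∂z = 20*x + 25*y - 10
(∇×A)₂ = ∂A₁/∂z − ∂A₃/∂x = -9*x^2 + 4*x*z - 24*x - 20*y + 4
(∇×A)₃ = ∂A₂/∂x − ∂A₁/∂y = 0
∇×A = (20*x + 25*y - 10, -9*x^2 + 4*x*z - 24*x - 20*y + 4, 0)
At (2, -2, 2): (-20, -24, 0).

(-20, -24, 0)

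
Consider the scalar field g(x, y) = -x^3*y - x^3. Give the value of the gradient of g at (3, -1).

∂g/∂x = -3*x^2*y - 3*x^2
∂g/∂y = -x^3
∇g = (-3*x^2*y - 3*x^2, -x^3)
At (3, -1): (0, -27).

(0, -27)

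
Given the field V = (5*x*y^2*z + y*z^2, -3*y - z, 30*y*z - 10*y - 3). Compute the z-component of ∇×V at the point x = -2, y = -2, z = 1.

(∇×V)_3 = ∂V₂/∂x − ∂V₁/∂y
= 0 − (10*x*y*z + z^2)
= -10*x*y*z - z^2
At (-2, -2, 1): -41.

-41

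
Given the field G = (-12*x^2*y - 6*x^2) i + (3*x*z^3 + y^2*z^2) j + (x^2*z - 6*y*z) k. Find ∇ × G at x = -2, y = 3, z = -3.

(234, -12, -33)

(∇×G)₁ = ∂G₃/∂y − ∂G₂/∂z = -9*x*z^2 - 2*y^2*z - 6*z
(∇×G)₂ = ∂G₁/∂z − ∂G₃/∂x = -2*x*z
(∇×G)₃ = ∂G₂/∂x − ∂G₁/∂y = 12*x^2 + 3*z^3
∇×G = (-9*x*z^2 - 2*y^2*z - 6*z, -2*x*z, 12*x^2 + 3*z^3)
At (-2, 3, -3): (234, -12, -33).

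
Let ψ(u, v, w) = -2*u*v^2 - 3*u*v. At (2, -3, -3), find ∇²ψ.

-8

∂²ψ/∂u² = 0
∂²ψ/∂v² = -4*u
∂²ψ/∂w² = 0
∇²ψ = -4*u
At (2, -3, -3): -8.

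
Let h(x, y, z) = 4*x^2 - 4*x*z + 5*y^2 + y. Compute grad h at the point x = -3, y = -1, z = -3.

(-12, -9, 12)

∂h/∂x = 8*x - 4*z
∂h/∂y = 10*y + 1
∂h/∂z = -4*x
∇h = (8*x - 4*z, 10*y + 1, -4*x)
At (-3, -1, -3): (-12, -9, 12).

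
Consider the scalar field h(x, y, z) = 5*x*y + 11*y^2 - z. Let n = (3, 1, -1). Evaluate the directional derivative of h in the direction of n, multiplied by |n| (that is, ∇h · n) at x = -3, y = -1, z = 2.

-51

∂h/∂x = 5*y
∂h/∂y = 5*x + 22*y
∂h/∂z = -1
∇h at (-3, -1, 2) = (-5, -37, -1)
∇h · n = (-5)(3) + (-37)(1) + (-1)(-1) = -51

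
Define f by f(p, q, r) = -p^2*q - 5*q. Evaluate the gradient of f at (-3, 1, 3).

∂f/∂p = -2*p*q
∂f/∂q = -p^2 - 5
∂f/∂r = 0
∇f = (-2*p*q, -p^2 - 5, 0)
At (-3, 1, 3): (6, -14, 0).

(6, -14, 0)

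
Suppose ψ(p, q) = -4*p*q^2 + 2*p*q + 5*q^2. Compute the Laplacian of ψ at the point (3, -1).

∂²ψ/∂p² = 0
∂²ψ/∂q² = 2*(-4*p + 5)
∇²ψ = -8*p + 10
At (3, -1): -14.

-14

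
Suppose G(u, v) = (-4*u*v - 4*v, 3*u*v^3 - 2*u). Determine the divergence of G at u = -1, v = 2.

∂G₁/∂u = -4*v
∂G₂/∂v = 9*u*v^2
∇·G = 9*u*v^2 - 4*v
At (-1, 2): -44.

-44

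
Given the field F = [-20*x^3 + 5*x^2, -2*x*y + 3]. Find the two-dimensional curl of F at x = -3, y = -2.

4

∂F₂/∂x = -2*y
∂F₁/∂y = 0
Scalar curl = -2*y
At (-3, -2): 4.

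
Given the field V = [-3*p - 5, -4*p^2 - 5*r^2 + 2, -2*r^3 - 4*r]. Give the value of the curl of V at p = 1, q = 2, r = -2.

(∇×V)₁ = ∂V₃/∂q − ∂V₂/∂r = 10*r
(∇×V)₂ = ∂V₁/∂r − ∂V₃/∂p = 0
(∇×V)₃ = ∂V₂/∂p − ∂V₁/∂q = -8*p
∇×V = (10*r, 0, -8*p)
At (1, 2, -2): (-20, 0, -8).

(-20, 0, -8)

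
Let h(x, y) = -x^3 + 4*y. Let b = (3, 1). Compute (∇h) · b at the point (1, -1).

-5

∂h/∂x = -3*x^2
∂h/∂y = 4
∇h at (1, -1) = (-3, 4)
∇h · b = (-3)(3) + (4)(1) = -5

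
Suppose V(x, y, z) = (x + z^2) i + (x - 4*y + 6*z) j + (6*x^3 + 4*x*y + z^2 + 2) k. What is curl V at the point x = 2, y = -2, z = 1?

(∇×V)₁ = ∂V₃/∂y − ∂V₂/∂z = 4*x - 6
(∇×V)₂ = ∂V₁/∂z − ∂V₃/∂x = -18*x^2 - 4*y + 2*z
(∇×V)₃ = ∂V₂/∂x − ∂V₁/∂y = 1
∇×V = (4*x - 6, -18*x^2 - 4*y + 2*z, 1)
At (2, -2, 1): (2, -62, 1).

(2, -62, 1)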